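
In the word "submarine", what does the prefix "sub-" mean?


Prefix: sub-
Example: submarine = sub- + marine
Meaning = under / below


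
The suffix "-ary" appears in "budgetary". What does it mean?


Suffix: -ary
As in: budgetary -> budget + -ary
Meaning = relating to


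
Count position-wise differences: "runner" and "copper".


Comparing character by character (same length = 6):
  Pos 0: 'r' vs 'c' !=
  Pos 1: 'u' vs 'o' !=
  Pos 2: 'n' vs 'p' !=
  Pos 3: 'n' vs 'p' !=
  Pos 4: 'e' vs 'e' =
  Pos 5: 'r' vs 'r' =
Hamming distance = 4


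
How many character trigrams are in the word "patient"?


Word: "patient" (length 7)
Number of 3-grams = length - 3 + 1 = 7 - 3 + 1
= 5


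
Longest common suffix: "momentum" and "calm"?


Word 1: "momentum"
Word 2: "calm"
Comparing from end:
  Pos -1: 'm' == 'm'
  Pos -2: 'u' != 'l' (stop)
LCS = "m" (length 1)


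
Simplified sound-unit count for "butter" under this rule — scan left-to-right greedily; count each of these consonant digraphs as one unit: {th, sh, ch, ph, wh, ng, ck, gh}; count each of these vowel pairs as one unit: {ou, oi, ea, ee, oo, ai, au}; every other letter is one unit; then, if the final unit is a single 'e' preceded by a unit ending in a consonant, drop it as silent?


Word: "butter" (6 letters)
Left-to-right scan:
  (1) 'b' (letter)
  (2) 'u' (letter)
  (3) 't' (letter)
  (4) 't' (letter)
  (5) 'e' (letter)
  (6) 'r' (letter)
Units from scan: 6
Sound units = 6 units


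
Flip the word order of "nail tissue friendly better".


Original: "nail tissue friendly better"
Words (1..n): nail | tissue | friendly | better
Reversed (n..1): better | friendly | tissue | nail
Result = "better friendly tissue nail"


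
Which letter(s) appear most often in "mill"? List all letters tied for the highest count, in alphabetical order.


Word: "mill"
Letter counts:
  'i': 1
  'l': 2
  'm': 1
Maximum count = 2
Most frequent = 'l' (2 times each)


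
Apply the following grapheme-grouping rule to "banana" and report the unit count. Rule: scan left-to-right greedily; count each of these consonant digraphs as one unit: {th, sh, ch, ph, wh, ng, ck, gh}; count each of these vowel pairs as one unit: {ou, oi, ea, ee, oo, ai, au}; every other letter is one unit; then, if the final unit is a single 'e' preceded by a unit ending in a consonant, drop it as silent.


Word: "banana" (6 letters)
Left-to-right scan:
  (1) 'b' (letter)
  (2) 'a' (letter)
  (3) 'n' (letter)
  (4) 'a' (letter)
  (5) 'n' (letter)
  (6) 'a' (letter)
Units from scan: 6
Sound units = 6 units


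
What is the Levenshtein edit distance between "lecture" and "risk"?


Word 1: "lecture" (length 7)
Word 2: "risk" (length 4)
One optimal edit sequence (insert/delete/substitute each cost 1):
  1. delete 'l'  (+1)
  2. delete 'e'  (+1)
  3. delete 'c'  (+1)
  4. substitute 't' -> 'r'  (+1)
  5. substitute 'u' -> 'i'  (+1)
  6. substitute 'r' -> 's'  (+1)
  7. substitute 'e' -> 'k'  (+1)
Total edit operations: 7
Edit distance = 7


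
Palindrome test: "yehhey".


Word: "yehhey"
Reversed: "yehhey"
Forward == Backward? yehhey == yehhey
Palindrome = Yes


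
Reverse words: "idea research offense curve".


Original: "idea research offense curve"
Words (1..n): idea | research | offense | curve
Reversed (n..1): curve | offense | research | idea
Result = "curve offense research idea"


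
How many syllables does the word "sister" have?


Word: "sister"
Syllable breakdown: sis | ter
Counting: 2 parts
= 2 syllables


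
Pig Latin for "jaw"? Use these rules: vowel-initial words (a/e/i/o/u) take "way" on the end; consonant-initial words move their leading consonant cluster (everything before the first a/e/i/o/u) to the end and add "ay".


Word: "jaw"
Starts with consonant(s) → move to end, add 'ay'
Consonant cluster: "j"
Pig Latin = "awjay"


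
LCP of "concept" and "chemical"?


Word 1: "concept"
Word 2: "chemical"
Comparing from start:
  Pos 0: 'c' == 'c'
  Pos 1: 'o' != 'h' (stop)
LCP = "c" (length 1)


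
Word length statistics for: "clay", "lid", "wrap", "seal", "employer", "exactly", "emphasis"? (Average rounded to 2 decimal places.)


Lengths: "clay"=4, "lid"=3, "wrap"=4, "seal"=4, "employer"=8, "exactly"=7, "emphasis"=8
Sum = 38, Count = 7
Average = 38/7 = 5.43
= avg=5.43, min=3, max=8


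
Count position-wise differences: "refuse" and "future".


Comparing character by character (same length = 6):
  Pos 0: 'r' vs 'f' !=
  Pos 1: 'e' vs 'u' !=
  Pos 2: 'f' vs 't' !=
  Pos 3: 'u' vs 'u' =
  Pos 4: 's' vs 'r' !=
  Pos 5: 'e' vs 'e' =
Hamming distance = 4


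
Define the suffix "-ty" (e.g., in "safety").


Suffix: -ty
Example: safety (safe + -ty)
Meaning = quality of


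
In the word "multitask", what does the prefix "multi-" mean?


Prefix: multi-
As in: multitask -> multi- + task
Meaning = many


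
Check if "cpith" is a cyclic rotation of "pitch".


Word: "pitch", Candidate: "cpith"
Method: check if candidate is substring of word+word
"pitchpitch" contains "cpith"? No
Is rotation = No


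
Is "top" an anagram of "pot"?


Word 1: "pot" → sorted: opt
Word 2: "top" → sorted: opt
Same letters? opt == opt
Anagram = Yes


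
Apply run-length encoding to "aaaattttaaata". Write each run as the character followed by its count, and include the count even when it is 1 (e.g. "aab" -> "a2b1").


String: "aaaattttaaata"
Scanning for consecutive runs:
  'a' x 4
  't' x 4
  'a' x 3
  't' x 1
  'a' x 1
RLE = "a4t4a3t1a1"


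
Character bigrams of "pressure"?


Word: "pressure" (length 8)
Number of bigrams = 8 - 2 + 1 = 7
  Position 0: "pr"
  Position 1: "re"
  Position 2: "es"
  Position 3: "ss"
  Position 4: "su"
  Position 5: "ur"
  Position 6: "re"
Bigrams = "pr", "re", "es", "ss", "su", "ur", "re"


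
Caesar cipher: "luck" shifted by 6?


Word: "luck"
Shift: 6
Each letter → (letter + shift) mod 26:
  'l' (11) + 6 = 17 → 'r'
  'u' (20) + 6 = 0 → 'a'
  'c' (2) + 6 = 8 → 'i'
  'k' (10) + 6 = 16 → 'q'
Result = "raiq"


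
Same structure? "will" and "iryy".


Pattern of "will": [0, 1, 2, 2]
Pattern of "iryy": [0, 1, 2, 2]
Patterns match
Same pattern = Yes


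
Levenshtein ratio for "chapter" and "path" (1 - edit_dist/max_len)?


Word 1: "chapter" (length 7)
Word 2: "path" (length 4)
One optimal edit sequence:
  1. delete 'c'  (+1)
  2. substitute 'h' -> 'p'  (+1)
  3. keep 'a'
  4. delete 'p'  (+1)
  5. keep 't'
  6. delete 'e'  (+1)
  7. substitute 'r' -> 'h'  (+1)
Edit distance = 5
Max length = max(7, 4) = 7
Similarity = 1 - 5/7
= 0.2857


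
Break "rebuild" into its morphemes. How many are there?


Word: "rebuild"
Morphemes: re- | build
Each morpheme carries meaning
= 2 morphemes


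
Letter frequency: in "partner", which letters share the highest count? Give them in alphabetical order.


Word: "partner"
Letter counts:
  'a': 1
  'e': 1
  'n': 1
  'p': 1
  'r': 2
  't': 1
Maximum count = 2
Most frequent = 'r' (2 times each)


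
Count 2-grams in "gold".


Word: "gold" (length 4)
Number of 2-grams = length - 2 + 1 = 4 - 2 + 1
= 3


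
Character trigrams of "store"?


Word: "store" (length 5)
Number of trigrams = 5 - 3 + 1 = 3
  Position 0: "sto"
  Position 1: "tor"
  Position 2: "ore"
Trigrams = "sto", "tor", "ore"


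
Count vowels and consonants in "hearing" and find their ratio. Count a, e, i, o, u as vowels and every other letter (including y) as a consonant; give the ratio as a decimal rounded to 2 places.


Word: "hearing"
Vowels (a,e,i,o,u): 3
Consonants: 4
Ratio = 3/4
= 0.75


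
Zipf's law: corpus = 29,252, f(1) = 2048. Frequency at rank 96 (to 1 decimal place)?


Zipf's law: f(r) = f(1) / r
f(1) = 2048
f(96) = 2048 / 96
= 21.3 occurrences


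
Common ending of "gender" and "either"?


Word 1: "gender"
Word 2: "either"
Comparing from end:
  Pos -1: 'r' == 'r'
  Pos -2: 'e' == 'e'
  Pos -3: 'd' != 'h' (stop)
LCS = "er" (length 2)


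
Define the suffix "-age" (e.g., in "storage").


Suffix: -age
Example: storage (store + -age, with a spelling change)
Meaning = result / collection


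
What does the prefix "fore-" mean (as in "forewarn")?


Prefix: fore-
As in: forewarn -> fore- + warn
Meaning = before


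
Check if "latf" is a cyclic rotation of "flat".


Word: "flat", Candidate: "latf"
Method: check if candidate is substring of word+word
"flatflat" contains "latf"? Yes
Is rotation = Yes


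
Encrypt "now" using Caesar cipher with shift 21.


Word: "now"
Shift: 21
Each letter → (letter + shift) mod 26:
  'n' (13) + 21 = 8 → 'i'
  'o' (14) + 21 = 9 → 'j'
  'w' (22) + 21 = 17 → 'r'
Result = "ijr"


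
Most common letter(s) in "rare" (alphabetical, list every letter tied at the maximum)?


Word: "rare"
Letter counts:
  'a': 1
  'e': 1
  'r': 2
Maximum count = 2
Most frequent = 'r' (2 times each)


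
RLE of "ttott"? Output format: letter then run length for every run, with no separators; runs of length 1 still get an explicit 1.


String: "ttott"
Scanning for consecutive runs:
  't' x 2
  'o' x 1
  't' x 2
RLE = "t2o1t2"


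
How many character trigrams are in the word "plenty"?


Word: "plenty" (length 6)
Number of 3-grams = length - 3 + 1 = 6 - 3 + 1
= 4


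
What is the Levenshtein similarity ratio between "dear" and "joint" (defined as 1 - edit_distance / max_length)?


Word 1: "dear" (length 4)
Word 2: "joint" (length 5)
One optimal edit sequence:
  1. insert 'j'  (+1)
  2. substitute 'd' -> 'o'  (+1)
  3. substitute 'e' -> 'i'  (+1)
  4. substitute 'a' -> 'n'  (+1)
  5. substitute 'r' -> 't'  (+1)
Edit distance = 5
Max length = max(4, 5) = 5
Similarity = 1 - 5/5
= 0.0000


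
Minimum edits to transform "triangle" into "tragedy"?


Word 1: "triangle" (length 8)
Word 2: "tragedy" (length 7)
One optimal edit sequence (insert/delete/substitute each cost 1):
  1. keep 't'
  2. keep 'r'
  3. delete 'i'  (+1)
  4. keep 'a'
  5. substitute 'n' -> 'g'  (+1)
  6. substitute 'g' -> 'e'  (+1)
  7. substitute 'l' -> 'd'  (+1)
  8. substitute 'e' -> 'y'  (+1)
Total edit operations: 5
Edit distance = 5


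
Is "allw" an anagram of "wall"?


Word 1: "wall" → sorted: allw
Word 2: "allw" → sorted: allw
Same letters? allw == allw
Anagram = Yes


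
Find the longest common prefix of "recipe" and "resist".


Word 1: "recipe"
Word 2: "resist"
Comparing from start:
  Pos 0: 'r' == 'r'
  Pos 1: 'e' == 'e'
  Pos 2: 'c' != 's' (stop)
LCP = "re" (length 2)


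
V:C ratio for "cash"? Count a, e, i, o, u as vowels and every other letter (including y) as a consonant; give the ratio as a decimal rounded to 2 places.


Word: "cash"
Vowels (a,e,i,o,u): 1
Consonants: 3
Ratio = 1/3
= 0.33


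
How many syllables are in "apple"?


Word: "apple"
Syllable breakdown: ap | ple
Counting: 2 parts
= 2 syllables


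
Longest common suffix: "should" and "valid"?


Word 1: "should"
Word 2: "valid"
Comparing from end:
  Pos -1: 'd' == 'd'
  Pos -2: 'l' != 'i' (stop)
LCS = "d" (length 1)


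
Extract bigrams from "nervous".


Word: "nervous" (length 7)
Number of bigrams = 7 - 2 + 1 = 6
  Position 0: "ne"
  Position 1: "er"
  Position 2: "rv"
  Position 3: "vo"
  Position 4: "ou"
  Position 5: "us"
Bigrams = "ne", "er", "rv", "vo", "ou", "us"


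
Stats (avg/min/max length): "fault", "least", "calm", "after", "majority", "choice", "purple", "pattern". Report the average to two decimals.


Lengths: "fault"=5, "least"=5, "calm"=4, "after"=5, "majority"=8, "choice"=6, "purple"=6, "pattern"=7
Sum = 46, Count = 8
Average = 46/8 = 5.75
= avg=5.75, min=4, max=8


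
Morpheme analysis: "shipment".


Word: "shipment"
Morphemes: ship / -ment
Each morpheme carries meaning
= 2 morphemes


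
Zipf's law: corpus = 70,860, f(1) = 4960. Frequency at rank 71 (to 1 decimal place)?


Zipf's law: f(r) = f(1) / r
f(1) = 4960
f(71) = 4960 / 71
= 69.9 occurrences


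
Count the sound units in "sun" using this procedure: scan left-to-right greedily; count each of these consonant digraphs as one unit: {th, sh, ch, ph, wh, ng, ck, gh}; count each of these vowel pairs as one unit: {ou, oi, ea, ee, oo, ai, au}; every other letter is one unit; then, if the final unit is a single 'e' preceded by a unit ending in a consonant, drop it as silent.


Word: "sun" (3 letters)
Left-to-right scan:
  [1] 's' (letter)
  [2] 'u' (letter)
  [3] 'n' (letter)
Units from scan: 3
Sound units = 3 units


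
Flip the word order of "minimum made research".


Original: "minimum made research"
Words (1..n): minimum | made | research
Reversed (n..1): research | made | minimum
Result = "research made minimum"


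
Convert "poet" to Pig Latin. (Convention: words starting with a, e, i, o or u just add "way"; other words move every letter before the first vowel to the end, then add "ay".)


Word: "poet"
Starts with consonant(s) → move to end, add 'ay'
Consonant cluster: "p"
Pig Latin = "oetpay"


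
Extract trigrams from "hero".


Word: "hero" (length 4)
Number of trigrams = 4 - 3 + 1 = 2
  Position 0: "her"
  Position 1: "ero"
Trigrams = "her", "ero"


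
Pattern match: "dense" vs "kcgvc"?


Pattern of "dense": [0, 1, 2, 3, 1]
Pattern of "kcgvc": [0, 1, 2, 3, 1]
Patterns match
Same pattern = Yes


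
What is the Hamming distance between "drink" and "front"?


Comparing character by character (same length = 5):
  Pos 0: 'd' vs 'f' !=
  Pos 1: 'r' vs 'r' =
  Pos 2: 'i' vs 'o' !=
  Pos 3: 'n' vs 'n' =
  Pos 4: 'k' vs 't' !=
Hamming distance = 3


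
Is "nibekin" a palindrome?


Word: "nibekin"
Reversed: "nikebin"
Forward == Backward? nibekin != nikebin
Palindrome = No


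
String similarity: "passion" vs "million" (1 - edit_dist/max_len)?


Word 1: "passion" (length 7)
Word 2: "million" (length 7)
One optimal edit sequence:
  1. substitute 'p' -> 'm'  (+1)
  2. substitute 'a' -> 'i'  (+1)
  3. substitute 's' -> 'l'  (+1)
  4. substitute 's' -> 'l'  (+1)
  5. keep 'i'
  6. keep 'o'
  7. keep 'n'
Edit distance = 4
Max length = max(7, 7) = 7
Similarity = 1 - 4/7
= 0.4286


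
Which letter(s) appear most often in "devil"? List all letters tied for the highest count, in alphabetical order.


Word: "devil"
Letter counts:
  'd': 1
  'e': 1
  'i': 1
  'l': 1
  'v': 1
Maximum count = 1
Most frequent = 'd', 'e', 'i', 'l', 'v' (1 time each)


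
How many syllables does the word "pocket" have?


Word: "pocket"
Syllable breakdown: pock | et
Counting: 2 parts
= 2 syllables


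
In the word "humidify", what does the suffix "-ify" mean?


Suffix: -ify
Example: humidify (humid + -ify)
Meaning = to make


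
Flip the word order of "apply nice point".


Original: "apply nice point"
Words (1..n): apply | nice | point
Reversed (n..1): point | nice | apply
Result = "point nice apply"


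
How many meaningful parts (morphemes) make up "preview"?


Word: "preview"
Morphemes: pre- + view
Each morpheme carries meaning
= 2 morphemes


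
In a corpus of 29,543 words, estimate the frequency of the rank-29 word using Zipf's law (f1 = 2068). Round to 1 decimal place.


Zipf's law: f(r) = f(1) / r
f(1) = 2068
f(29) = 2068 / 29
= 71.3 occurrences


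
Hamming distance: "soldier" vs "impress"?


Comparing character by character (same length = 7):
  Pos 0: 's' vs 'i' !=
  Pos 1: 'o' vs 'm' !=
  Pos 2: 'l' vs 'p' !=
  Pos 3: 'd' vs 'r' !=
  Pos 4: 'i' vs 'e' !=
  Pos 5: 'e' vs 's' !=
  Pos 6: 'r' vs 's' !=
Hamming distance = 7


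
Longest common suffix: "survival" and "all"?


Word 1: "survival"
Word 2: "all"
Comparing from end:
  Pos -1: 'l' == 'l'
  Pos -2: 'a' != 'l' (stop)
LCS = "l" (length 1)


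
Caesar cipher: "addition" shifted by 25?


Word: "addition"
Shift: 25
Each letter → (letter + shift) mod 26:
  'a' (0) + 25 = 25 → 'z'
  'd' (3) + 25 = 2 → 'c'
  'd' (3) + 25 = 2 → 'c'
  'i' (8) + 25 = 7 → 'h'
  't' (19) + 25 = 18 → 's'
  'i' (8) + 25 = 7 → 'h'
  'o' (14) + 25 = 13 → 'n'
  'n' (13) + 25 = 12 → 'm'
Result = "zcchshnm"


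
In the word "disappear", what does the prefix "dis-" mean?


Prefix: dis-
Example: disappear (dis- + appear)
Meaning = not / opposite


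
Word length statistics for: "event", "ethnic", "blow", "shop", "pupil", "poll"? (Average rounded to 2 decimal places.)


Lengths: "event"=5, "ethnic"=6, "blow"=4, "shop"=4, "pupil"=5, "poll"=4
Sum = 28, Count = 6
Average = 28/6 = 4.67
= avg=4.67, min=4, max=6


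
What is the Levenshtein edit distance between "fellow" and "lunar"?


Word 1: "fellow" (length 6)
Word 2: "lunar" (length 5)
One optimal edit sequence (insert/delete/substitute each cost 1):
  1. delete 'f'  (+1)
  2. substitute 'e' -> 'l'  (+1)
  3. substitute 'l' -> 'u'  (+1)
  4. substitute 'l' -> 'n'  (+1)
  5. substitute 'o' -> 'a'  (+1)
  6. substitute 'w' -> 'r'  (+1)
Total edit operations: 6
Edit distance = 6


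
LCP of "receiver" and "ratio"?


Word 1: "receiver"
Word 2: "ratio"
Comparing from start:
  Pos 0: 'r' == 'r'
  Pos 1: 'e' != 'a' (stop)
LCP = "r" (length 1)


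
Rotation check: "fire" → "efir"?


Word: "fire", Candidate: "efir"
Method: check if candidate is substring of word+word
"firefire" contains "efir"? Yes
Is rotation = Yes


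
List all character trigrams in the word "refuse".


Word: "refuse" (length 6)
Number of trigrams = 6 - 3 + 1 = 4
  Position 0: "ref"
  Position 1: "efu"
  Position 2: "fus"
  Position 3: "use"
Trigrams = "ref", "efu", "fus", "use"


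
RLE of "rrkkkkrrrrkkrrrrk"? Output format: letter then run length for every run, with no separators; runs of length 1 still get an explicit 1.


String: "rrkkkkrrrrkkrrrrk"
Scanning for consecutive runs:
  'r' x 2
  'k' x 4
  'r' x 4
  'k' x 2
  'r' x 4
  'k' x 1
RLE = "r2k4r4k2r4k1"


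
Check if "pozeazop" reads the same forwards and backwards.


Word: "pozeazop"
Reversed: "pozaezop"
Forward == Backward? pozeazop != pozaezop
Palindrome = No


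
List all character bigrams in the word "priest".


Word: "priest" (length 6)
Number of bigrams = 6 - 2 + 1 = 5
  Position 0: "pr"
  Position 1: "ri"
  Position 2: "ie"
  Position 3: "es"
  Position 4: "st"
Bigrams = "pr", "ri", "ie", "es", "st"


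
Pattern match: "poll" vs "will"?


Pattern of "poll": [0, 1, 2, 2]
Pattern of "will": [0, 1, 2, 2]
Patterns match
Same pattern = Yes


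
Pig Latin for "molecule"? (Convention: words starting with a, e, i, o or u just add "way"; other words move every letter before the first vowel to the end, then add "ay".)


Word: "molecule"
Starts with consonant(s) → move to end, add 'ay'
Consonant cluster: "m"
Pig Latin = "oleculemay"


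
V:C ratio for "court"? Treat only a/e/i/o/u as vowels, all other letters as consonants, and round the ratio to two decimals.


Word: "court"
Vowels (a,e,i,o,u): 2
Consonants: 3
Ratio = 2/3
= 0.67


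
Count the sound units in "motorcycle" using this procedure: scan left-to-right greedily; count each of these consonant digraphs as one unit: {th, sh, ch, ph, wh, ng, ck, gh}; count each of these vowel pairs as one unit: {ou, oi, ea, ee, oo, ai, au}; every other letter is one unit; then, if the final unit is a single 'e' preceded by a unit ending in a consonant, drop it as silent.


Word: "motorcycle" (10 letters)
Left-to-right scan:
  (1) 'm' (letter)
  (2) 'o' (letter)
  (3) 't' (letter)
  (4) 'o' (letter)
  (5) 'r' (letter)
  (6) 'c' (letter)
  (7) 'y' (letter)
  (8) 'c' (letter)
  (9) 'l' (letter)
  (10) 'e' (letter)
Units from scan: 10
Final unit is 'e' after a consonant -> drop as silent (-1)
Sound units = 9 units


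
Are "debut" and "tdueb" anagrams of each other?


Word 1: "debut" → sorted: bdetu
Word 2: "tdueb" → sorted: bdetu
Same letters? bdetu == bdetu
Anagram = Yes


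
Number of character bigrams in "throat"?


Word: "throat" (length 6)
Number of 2-grams = length - 2 + 1 = 6 - 2 + 1
= 5


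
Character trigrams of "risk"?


Word: "risk" (length 4)
Number of trigrams = 4 - 3 + 1 = 2
  Position 0: "ris"
  Position 1: "isk"
Trigrams = "ris", "isk"


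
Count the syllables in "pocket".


Word: "pocket"
Syllable breakdown: pock-et
Counting: 2 parts
= 2 syllables


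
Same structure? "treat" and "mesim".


Pattern of "treat": [0, 1, 2, 3, 0]
Pattern of "mesim": [0, 1, 2, 3, 0]
Patterns match
Same pattern = Yes


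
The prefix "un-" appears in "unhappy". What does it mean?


Prefix: un-
Example: unhappy = un- + happy
Meaning = not / reverse


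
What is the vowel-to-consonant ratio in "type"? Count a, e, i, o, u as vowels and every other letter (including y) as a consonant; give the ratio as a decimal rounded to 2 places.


Word: "type"
Vowels (a,e,i,o,u): 1
Consonants: 3
Ratio = 1/3
= 0.33


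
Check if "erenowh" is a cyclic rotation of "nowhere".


Word: "nowhere", Candidate: "erenowh"
Method: check if candidate is substring of word+word
"nowherenowhere" contains "erenowh"? Yes
Is rotation = Yes


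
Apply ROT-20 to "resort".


Word: "resort"
Shift: 20
Each letter → (letter + shift) mod 26:
  'r' (17) + 20 = 11 → 'l'
  'e' (4) + 20 = 24 → 'y'
  's' (18) + 20 = 12 → 'm'
  'o' (14) + 20 = 8 → 'i'
  'r' (17) + 20 = 11 → 'l'
  't' (19) + 20 = 13 → 'n'
Result = "lymiln"


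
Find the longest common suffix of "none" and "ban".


Word 1: "none"
Word 2: "ban"
Comparing from end:
  Pos -1: 'e' != 'n' (stop)
LCS = "" (length 0)


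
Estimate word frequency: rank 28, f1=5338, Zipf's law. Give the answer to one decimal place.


Zipf's law: f(r) = f(1) / r
f(1) = 5338
f(28) = 5338 / 28
= 190.6 occurrences


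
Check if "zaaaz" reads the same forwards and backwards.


Word: "zaaaz"
Reversed: "zaaaz"
Forward == Backward? zaaaz == zaaaz
Palindrome = Yes


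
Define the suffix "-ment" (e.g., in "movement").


Suffix: -ment
Example: movement = move + -ment
Meaning = result of action


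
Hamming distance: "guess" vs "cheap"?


Comparing character by character (same length = 5):
  Pos 0: 'g' vs 'c' !=
  Pos 1: 'u' vs 'h' !=
  Pos 2: 'e' vs 'e' =
  Pos 3: 's' vs 'a' !=
  Pos 4: 's' vs 'p' !=
Hamming distance = 4


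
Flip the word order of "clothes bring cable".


Original: "clothes bring cable"
Words (1..n): clothes | bring | cable
Reversed (n..1): cable | bring | clothes
Result = "cable bring clothes"


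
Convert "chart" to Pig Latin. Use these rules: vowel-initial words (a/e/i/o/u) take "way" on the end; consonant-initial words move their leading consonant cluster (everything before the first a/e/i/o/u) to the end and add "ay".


Word: "chart"
Starts with consonant(s) → move to end, add 'ay'
Consonant cluster: "ch"
Pig Latin = "artchay"


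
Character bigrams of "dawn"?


Word: "dawn" (length 4)
Number of bigrams = 4 - 2 + 1 = 3
  Position 0: "da"
  Position 1: "aw"
  Position 2: "wn"
Bigrams = "da", "aw", "wn"


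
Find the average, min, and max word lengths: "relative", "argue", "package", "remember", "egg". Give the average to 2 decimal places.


Lengths: "relative"=8, "argue"=5, "package"=7, "remember"=8, "egg"=3
Sum = 31, Count = 5
Average = 31/5 = 6.20
= avg=6.20, min=3, max=8


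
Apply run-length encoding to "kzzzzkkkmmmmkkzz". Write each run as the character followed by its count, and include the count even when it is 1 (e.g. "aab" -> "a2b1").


String: "kzzzzkkkmmmmkkzz"
Scanning for consecutive runs:
  'k' x 1
  'z' x 4
  'k' x 3
  'm' x 4
  'k' x 2
  'z' x 2
RLE = "k1z4k3m4k2z2"


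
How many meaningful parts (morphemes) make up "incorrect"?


Word: "incorrect"
Morphemes: in- | correct
Each morpheme carries meaning
= 2 morphemes


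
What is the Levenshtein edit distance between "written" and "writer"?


Word 1: "written" (length 7)
Word 2: "writer" (length 6)
One optimal edit sequence (insert/delete/substitute each cost 1):
  1. keep 'w'
  2. keep 'r'
  3. keep 'i'
  4. delete 't'  (+1)
  5. keep 't'
  6. keep 'e'
  7. substitute 'n' -> 'r'  (+1)
Total edit operations: 2
Edit distance = 2


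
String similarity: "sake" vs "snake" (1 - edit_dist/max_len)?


Word 1: "sake" (length 4)
Word 2: "snake" (length 5)
One optimal edit sequence:
  1. keep 's'
  2. insert 'n'  (+1)
  3. keep 'a'
  4. keep 'k'
  5. keep 'e'
Edit distance = 1
Max length = max(4, 5) = 5
Similarity = 1 - 1/5
= 0.8000


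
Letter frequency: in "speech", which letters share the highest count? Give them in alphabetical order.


Word: "speech"
Letter counts:
  'c': 1
  'e': 2
  'h': 1
  'p': 1
  's': 1
Maximum count = 2
Most frequent = 'e' (2 times each)


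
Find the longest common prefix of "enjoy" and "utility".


Word 1: "enjoy"
Word 2: "utility"
Comparing from start:
  Pos 0: 'e' != 'u' (stop)
LCP = "" (length 0)


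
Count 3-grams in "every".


Word: "every" (length 5)
Number of 3-grams = length - 3 + 1 = 5 - 3 + 1
= 3


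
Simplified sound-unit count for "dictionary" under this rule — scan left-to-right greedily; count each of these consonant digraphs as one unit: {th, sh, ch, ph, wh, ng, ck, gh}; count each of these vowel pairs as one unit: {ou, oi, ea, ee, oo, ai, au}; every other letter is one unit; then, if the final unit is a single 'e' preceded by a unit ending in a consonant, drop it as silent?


Word: "dictionary" (10 letters)
Left-to-right scan:
  (1) 'd' (letter)
  (2) 'i' (letter)
  (3) 'c' (letter)
  (4) 't' (letter)
  (5) 'i' (letter)
  (6) 'o' (letter)
  (7) 'n' (letter)
  (8) 'a' (letter)
  (9) 'r' (letter)
  (10) 'y' (letter)
Units from scan: 10
Sound units = 10 units


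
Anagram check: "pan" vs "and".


Word 1: "pan" → sorted: anp
Word 2: "and" → sorted: adn
Same letters? anp != adn
Anagram = No


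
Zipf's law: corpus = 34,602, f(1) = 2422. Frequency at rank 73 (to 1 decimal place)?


Zipf's law: f(r) = f(1) / r
f(1) = 2422
f(73) = 2422 / 73
= 33.2 occurrences


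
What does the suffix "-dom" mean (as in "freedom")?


Suffix: -dom
As in: freedom -> free + -dom
Meaning = state / realm


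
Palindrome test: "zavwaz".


Word: "zavwaz"
Reversed: "zawvaz"
Forward == Backward? zavwaz != zawvaz
Palindrome = No


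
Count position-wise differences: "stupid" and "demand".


Comparing character by character (same length = 6):
  Pos 0: 's' vs 'd' !=
  Pos 1: 't' vs 'e' !=
  Pos 2: 'u' vs 'm' !=
  Pos 3: 'p' vs 'a' !=
  Pos 4: 'i' vs 'n' !=
  Pos 5: 'd' vs 'd' =
Hamming distance = 5


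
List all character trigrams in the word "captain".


Word: "captain" (length 7)
Number of trigrams = 7 - 3 + 1 = 5
  Position 0: "cap"
  Position 1: "apt"
  Position 2: "pta"
  Position 3: "tai"
  Position 4: "ain"
Trigrams = "cap", "apt", "pta", "tai", "ain"


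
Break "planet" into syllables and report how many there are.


Word: "planet"
Syllable breakdown: plan / et
Counting: 2 parts
= 2 syllables


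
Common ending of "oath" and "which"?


Word 1: "oath"
Word 2: "which"
Comparing from end:
  Pos -1: 'h' == 'h'
  Pos -2: 't' != 'c' (stop)
LCS = "h" (length 1)


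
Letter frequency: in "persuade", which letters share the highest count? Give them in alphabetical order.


Word: "persuade"
Letter counts:
  'a': 1
  'd': 1
  'e': 2
  'p': 1
  'r': 1
  's': 1
  'u': 1
Maximum count = 2
Most frequent = 'e' (2 times each)


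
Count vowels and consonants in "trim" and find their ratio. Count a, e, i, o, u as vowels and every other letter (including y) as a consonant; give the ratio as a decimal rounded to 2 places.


Word: "trim"
Vowels (a,e,i,o,u): 1
Consonants: 3
Ratio = 1/3
= 0.33


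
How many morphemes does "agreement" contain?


Word: "agreement"
Morphemes: agree + -ment
Each morpheme carries meaning
= 2 morphemes


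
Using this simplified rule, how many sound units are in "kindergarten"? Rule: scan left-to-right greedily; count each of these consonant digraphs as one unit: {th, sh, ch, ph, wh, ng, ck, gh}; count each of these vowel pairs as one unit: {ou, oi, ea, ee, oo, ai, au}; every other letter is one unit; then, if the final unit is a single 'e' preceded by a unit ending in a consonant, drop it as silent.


Word: "kindergarten" (12 letters)
Left-to-right scan:
  (1) 'k' (letter)
  (2) 'i' (letter)
  (3) 'n' (letter)
  (4) 'd' (letter)
  (5) 'e' (letter)
  (6) 'r' (letter)
  (7) 'g' (letter)
  (8) 'a' (letter)
  (9) 'r' (letter)
  (10) 't' (letter)
  (11) 'e' (letter)
  (12) 'n' (letter)
Units from scan: 12
Sound units = 12 units


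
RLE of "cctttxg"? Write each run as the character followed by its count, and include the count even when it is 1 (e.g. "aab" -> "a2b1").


String: "cctttxg"
Scanning for consecutive runs:
  'c' x 2
  't' x 3
  'x' x 1
  'g' x 1
RLE = "c2t3x1g1"


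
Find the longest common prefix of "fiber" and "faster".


Word 1: "fiber"
Word 2: "faster"
Comparing from start:
  Pos 0: 'f' == 'f'
  Pos 1: 'i' != 'a' (stop)
LCP = "f" (length 1)


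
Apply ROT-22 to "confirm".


Word: "confirm"
Shift: 22
Each letter → (letter + shift) mod 26:
  'c' (2) + 22 = 24 → 'y'
  'o' (14) + 22 = 10 → 'k'
  'n' (13) + 22 = 9 → 'j'
  'f' (5) + 22 = 1 → 'b'
  'i' (8) + 22 = 4 → 'e'
  'r' (17) + 22 = 13 → 'n'
  'm' (12) + 22 = 8 → 'i'
Result = "ykjbeni"


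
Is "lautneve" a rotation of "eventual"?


Word: "eventual", Candidate: "lautneve"
Method: check if candidate is substring of word+word
"eventualeventual" contains "lautneve"? No
Is rotation = No


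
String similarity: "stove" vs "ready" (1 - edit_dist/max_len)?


Word 1: "stove" (length 5)
Word 2: "ready" (length 5)
One optimal edit sequence:
  1. substitute 's' -> 'r'  (+1)
  2. substitute 't' -> 'e'  (+1)
  3. substitute 'o' -> 'a'  (+1)
  4. substitute 'v' -> 'd'  (+1)
  5. substitute 'e' -> 'y'  (+1)
Edit distance = 5
Max length = max(5, 5) = 5
Similarity = 1 - 5/5
= 0.0000


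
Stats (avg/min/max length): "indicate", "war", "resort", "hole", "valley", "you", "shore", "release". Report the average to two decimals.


Lengths: "indicate"=8, "war"=3, "resort"=6, "hole"=4, "valley"=6, "you"=3, "shore"=5, "release"=7
Sum = 42, Count = 8
Average = 42/8 = 5.25
= avg=5.25, min=3, max=8


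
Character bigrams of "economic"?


Word: "economic" (length 8)
Number of bigrams = 8 - 2 + 1 = 7
  Position 0: "ec"
  Position 1: "co"
  Position 2: "on"
  Position 3: "no"
  Position 4: "om"
  Position 5: "mi"
  Position 6: "ic"
Bigrams = "ec", "co", "on", "no", "om", "mi", "ic"


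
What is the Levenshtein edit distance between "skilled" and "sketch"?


Word 1: "skilled" (length 7)
Word 2: "sketch" (length 6)
One optimal edit sequence (insert/delete/substitute each cost 1):
  1. keep 's'
  2. keep 'k'
  3. delete 'i'  (+1)
  4. substitute 'l' -> 'e'  (+1)
  5. substitute 'l' -> 't'  (+1)
  6. substitute 'e' -> 'c'  (+1)
  7. substitute 'd' -> 'h'  (+1)
Total edit operations: 5
Edit distance = 5


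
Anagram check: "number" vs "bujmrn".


Word 1: "number" → sorted: bemnru
Word 2: "bujmrn" → sorted: bjmnru
Same letters? bemnru != bjmnru
Anagram = No


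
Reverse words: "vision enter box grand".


Original: "vision enter box grand"
Words (1..n): vision | enter | box | grand
Reversed (n..1): grand | box | enter | vision
Result = "grand box enter vision"


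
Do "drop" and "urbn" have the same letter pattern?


Pattern of "drop": [0, 1, 2, 3]
Pattern of "urbn": [0, 1, 2, 3]
Patterns match
Same pattern = Yes


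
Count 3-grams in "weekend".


Word: "weekend" (length 7)
Number of 3-grams = length - 3 + 1 = 7 - 3 + 1
= 5


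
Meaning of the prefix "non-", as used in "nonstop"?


Prefix: non-
Example: nonstop = non- + stop
Meaning = not


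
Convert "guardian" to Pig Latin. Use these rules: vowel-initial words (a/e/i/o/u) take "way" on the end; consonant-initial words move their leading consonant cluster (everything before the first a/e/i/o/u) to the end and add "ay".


Word: "guardian"
Starts with consonant(s) → move to end, add 'ay'
Consonant cluster: "g"
Pig Latin = "uardiangay"


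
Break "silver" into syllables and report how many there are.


Word: "silver"
Syllable breakdown: sil / ver
Counting: 2 parts
= 2 syllables


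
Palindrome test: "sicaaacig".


Word: "sicaaacig"
Reversed: "gicaaacis"
Forward == Backward? sicaaacig != gicaaacis
Palindrome = No


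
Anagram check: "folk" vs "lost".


Word 1: "folk" → sorted: fklo
Word 2: "lost" → sorted: lost
Same letters? fklo != lost
Anagram = No


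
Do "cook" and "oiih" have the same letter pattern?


Pattern of "cook": [0, 1, 1, 2]
Pattern of "oiih": [0, 1, 1, 2]
Patterns match
Same pattern = Yes


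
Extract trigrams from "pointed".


Word: "pointed" (length 7)
Number of trigrams = 7 - 3 + 1 = 5
  Position 0: "poi"
  Position 1: "oin"
  Position 2: "int"
  Position 3: "nte"
  Position 4: "ted"
Trigrams = "poi", "oin", "int", "nte", "ted"


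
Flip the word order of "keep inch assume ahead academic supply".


Original: "keep inch assume ahead academic supply"
Words (1..n): keep | inch | assume | ahead | academic | supply
Reversed (n..1): supply | academic | ahead | assume | inch | keep
Result = "supply academic ahead assume inch keep"


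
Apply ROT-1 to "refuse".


Word: "refuse"
Shift: 1
Each letter → (letter + shift) mod 26:
  'r' (17) + 1 = 18 → 's'
  'e' (4) + 1 = 5 → 'f'
  'f' (5) + 1 = 6 → 'g'
  'u' (20) + 1 = 21 → 'v'
  's' (18) + 1 = 19 → 't'
  'e' (4) + 1 = 5 → 'f'
Result = "sfgvtf"


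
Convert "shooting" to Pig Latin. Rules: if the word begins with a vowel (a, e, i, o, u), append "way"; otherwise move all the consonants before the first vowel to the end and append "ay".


Word: "shooting"
Starts with consonant(s) → move to end, add 'ay'
Consonant cluster: "sh"
Pig Latin = "ootingshay"


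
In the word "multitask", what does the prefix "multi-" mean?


Prefix: multi-
Example: multitask (multi- + task)
Meaning = many


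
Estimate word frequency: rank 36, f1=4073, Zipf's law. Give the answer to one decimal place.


Zipf's law: f(r) = f(1) / r
f(1) = 4073
f(36) = 4073 / 36
= 113.1 occurrences


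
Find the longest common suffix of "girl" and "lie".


Word 1: "girl"
Word 2: "lie"
Comparing from end:
  Pos -1: 'l' != 'e' (stop)
LCS = "" (length 0)


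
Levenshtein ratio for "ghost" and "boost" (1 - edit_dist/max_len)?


Word 1: "ghost" (length 5)
Word 2: "boost" (length 5)
One optimal edit sequence:
  1. substitute 'g' -> 'b'  (+1)
  2. substitute 'h' -> 'o'  (+1)
  3. keep 'o'
  4. keep 's'
  5. keep 't'
Edit distance = 2
Max length = max(5, 5) = 5
Similarity = 1 - 2/5
= 0.6000


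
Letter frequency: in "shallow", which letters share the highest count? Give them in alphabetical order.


Word: "shallow"
Letter counts:
  'a': 1
  'h': 1
  'l': 2
  'o': 1
  's': 1
  'w': 1
Maximum count = 2
Most frequent = 'l' (2 times each)


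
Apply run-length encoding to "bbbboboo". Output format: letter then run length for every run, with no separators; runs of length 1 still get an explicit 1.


String: "bbbboboo"
Scanning for consecutive runs:
  'b' x 4
  'o' x 1
  'b' x 1
  'o' x 2
RLE = "b4o1b1o2"


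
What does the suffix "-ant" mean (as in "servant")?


Suffix: -ant
Example: servant (serve + -ant, with a spelling change)
Meaning = one who / that which


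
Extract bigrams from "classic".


Word: "classic" (length 7)
Number of bigrams = 7 - 2 + 1 = 6
  Position 0: "cl"
  Position 1: "la"
  Position 2: "as"
  Position 3: "ss"
  Position 4: "si"
  Position 5: "ic"
Bigrams = "cl", "la", "as", "ss", "si", "ic"


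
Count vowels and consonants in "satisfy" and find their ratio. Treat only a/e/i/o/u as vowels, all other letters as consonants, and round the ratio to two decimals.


Word: "satisfy"
Vowels (a,e,i,o,u): 2
Consonants: 5
Ratio = 2/5
= 0.40


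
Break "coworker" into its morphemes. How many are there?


Word: "coworker"
Morphemes: co- / work / -er
Each morpheme carries meaning
= 3 morphemes


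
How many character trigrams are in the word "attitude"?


Word: "attitude" (length 8)
Number of 3-grams = length - 3 + 1 = 8 - 3 + 1
= 6


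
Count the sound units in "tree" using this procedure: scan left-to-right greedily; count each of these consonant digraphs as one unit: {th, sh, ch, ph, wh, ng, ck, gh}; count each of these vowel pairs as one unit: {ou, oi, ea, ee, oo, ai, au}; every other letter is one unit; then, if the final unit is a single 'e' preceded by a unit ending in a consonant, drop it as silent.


Word: "tree" (4 letters)
Left-to-right scan:
  [1] 't' (letter)
  [2] 'r' (letter)
  [3] 'ee' (vowel-pair)
Units from scan: 3
Sound units = 3 units


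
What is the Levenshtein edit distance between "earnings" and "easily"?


Word 1: "earnings" (length 8)
Word 2: "easily" (length 6)
One optimal edit sequence (insert/delete/substitute each cost 1):
  1. keep 'e'
  2. keep 'a'
  3. delete 'r'  (+1)
  4. substitute 'n' -> 's'  (+1)
  5. keep 'i'
  6. delete 'n'  (+1)
  7. substitute 'g' -> 'l'  (+1)
  8. substitute 's' -> 'y'  (+1)
Total edit operations: 5
Edit distance = 5


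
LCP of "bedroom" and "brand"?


Word 1: "bedroom"
Word 2: "brand"
Comparing from start:
  Pos 0: 'b' == 'b'
  Pos 1: 'e' != 'r' (stop)
LCP = "b" (length 1)


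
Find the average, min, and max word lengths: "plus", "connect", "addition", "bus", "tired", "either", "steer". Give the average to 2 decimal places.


Lengths: "plus"=4, "connect"=7, "addition"=8, "bus"=3, "tired"=5, "either"=6, "steer"=5
Sum = 38, Count = 7
Average = 38/7 = 5.43
= avg=5.43, min=3, max=8


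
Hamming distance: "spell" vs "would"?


Comparing character by character (same length = 5):
  Pos 0: 's' vs 'w' !=
  Pos 1: 'p' vs 'o' !=
  Pos 2: 'e' vs 'u' !=
  Pos 3: 'l' vs 'l' =
  Pos 4: 'l' vs 'd' !=
Hamming distance = 4


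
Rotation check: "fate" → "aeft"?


Word: "fate", Candidate: "aeft"
Method: check if candidate is substring of word+word
"fatefate" contains "aeft"? No
Is rotation = No


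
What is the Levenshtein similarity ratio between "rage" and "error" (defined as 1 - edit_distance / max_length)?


Word 1: "rage" (length 4)
Word 2: "error" (length 5)
One optimal edit sequence:
  1. insert 'e'  (+1)
  2. keep 'r'
  3. substitute 'a' -> 'r'  (+1)
  4. substitute 'g' -> 'o'  (+1)
  5. substitute 'e' -> 'r'  (+1)
Edit distance = 4
Max length = max(4, 5) = 5
Similarity = 1 - 4/5
= 0.2000


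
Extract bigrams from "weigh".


Word: "weigh" (length 5)
Number of bigrams = 5 - 2 + 1 = 4
  Position 0: "we"
  Position 1: "ei"
  Position 2: "ig"
  Position 3: "gh"
Bigrams = "we", "ei", "ig", "gh"


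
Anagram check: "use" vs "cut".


Word 1: "use" → sorted: esu
Word 2: "cut" → sorted: ctu
Same letters? esu != ctu
Anagram = No


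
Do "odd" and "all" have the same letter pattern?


Pattern of "odd": [0, 1, 1]
Pattern of "all": [0, 1, 1]
Patterns match
Same pattern = Yes


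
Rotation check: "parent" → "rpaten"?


Word: "parent", Candidate: "rpaten"
Method: check if candidate is substring of word+word
"parentparent" contains "rpaten"? No
Is rotation = No


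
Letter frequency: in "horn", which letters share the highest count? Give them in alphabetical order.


Word: "horn"
Letter counts:
  'h': 1
  'n': 1
  'o': 1
  'r': 1
Maximum count = 1
Most frequent = 'h', 'n', 'o', 'r' (1 time each)


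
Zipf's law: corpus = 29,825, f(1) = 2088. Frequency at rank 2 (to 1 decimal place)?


Zipf's law: f(r) = f(1) / r
f(1) = 2088
f(2) = 2088 / 2
= 1044.0 occurrences


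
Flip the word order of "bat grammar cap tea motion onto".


Original: "bat grammar cap tea motion onto"
Words (1..n): bat | grammar | cap | tea | motion | onto
Reversed (n..1): onto | motion | tea | cap | grammar | bat
Result = "onto motion tea cap grammar bat"


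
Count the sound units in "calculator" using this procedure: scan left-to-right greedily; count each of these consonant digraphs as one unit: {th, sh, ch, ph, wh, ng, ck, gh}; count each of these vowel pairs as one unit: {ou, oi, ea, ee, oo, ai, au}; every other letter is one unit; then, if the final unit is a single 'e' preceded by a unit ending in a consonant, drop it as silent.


Word: "calculator" (10 letters)
Left-to-right scan:
  (1) 'c' (letter)
  (2) 'a' (letter)
  (3) 'l' (letter)
  (4) 'c' (letter)
  (5) 'u' (letter)
  (6) 'l' (letter)
  (7) 'a' (letter)
  (8) 't' (letter)
  (9) 'o' (letter)
  (10) 'r' (letter)
Units from scan: 10
Sound units = 10 units
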